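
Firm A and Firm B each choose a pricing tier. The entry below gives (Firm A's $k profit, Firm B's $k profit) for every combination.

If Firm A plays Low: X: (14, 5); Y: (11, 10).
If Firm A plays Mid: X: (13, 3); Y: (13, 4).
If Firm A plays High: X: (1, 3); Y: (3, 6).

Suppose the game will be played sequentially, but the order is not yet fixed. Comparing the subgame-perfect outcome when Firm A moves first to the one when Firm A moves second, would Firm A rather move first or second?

If Firm A leads: Firm B's best replies are Low→Y, Mid→Y, High→Y; Firm A's induced payoffs 11, 13, 3; outcome (Mid, Y), payoffs (13, 4).
If Firm B leads: Firm A's best replies are X→Low, Y→Mid; Firm B's induced payoffs 5, 4; outcome (Low, X), payoffs (14, 5).
Firm A gets 13 moving first and 14 moving second, so Firm A prefers to move second.

second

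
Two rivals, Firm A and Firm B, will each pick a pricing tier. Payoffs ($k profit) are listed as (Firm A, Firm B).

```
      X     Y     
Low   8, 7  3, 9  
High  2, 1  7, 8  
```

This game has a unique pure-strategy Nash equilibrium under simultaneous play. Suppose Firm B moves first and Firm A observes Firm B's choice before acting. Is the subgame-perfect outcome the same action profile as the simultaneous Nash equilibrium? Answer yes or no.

Work backward from Firm A's decision.
- X: BR = Low, leader payoff 7.
- Y: BR = High, leader payoff 8.
Firm B's induced payoffs are 7, 8, so Firm B commits to Y. Subgame-perfect outcome: (High, Y) with payoffs (7, 8).
Now find the simultaneous Nash equilibrium.
Firm A's best replies: X→Low; Y→High.
Firm B's best replies: Low→Y; High→Y.
Only (High, Y) has each player best-responding; Nash payoffs (7, 8).
Sequential outcome (High, Y) coincides with the Nash profile (High, Y).

yes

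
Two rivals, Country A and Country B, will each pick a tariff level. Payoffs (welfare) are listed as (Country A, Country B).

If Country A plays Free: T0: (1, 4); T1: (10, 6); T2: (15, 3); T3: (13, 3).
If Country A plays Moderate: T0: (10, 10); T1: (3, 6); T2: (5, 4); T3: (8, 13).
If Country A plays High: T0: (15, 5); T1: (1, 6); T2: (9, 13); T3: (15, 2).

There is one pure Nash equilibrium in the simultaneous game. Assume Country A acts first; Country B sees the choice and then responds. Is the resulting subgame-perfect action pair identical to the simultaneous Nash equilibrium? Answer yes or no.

yes

Work backward from Country B's decision.
- Free: Country B compares 4, 6, 3, 3 and picks T1; Country A would get 10.
- Moderate: Country B compares 10, 6, 4, 13 and picks T3; Country A would get 8.
- High: Country B compares 5, 6, 13, 2 and picks T2; Country A would get 9.
Among 10, 8, 9, the best is 10 at Free. Subgame-perfect outcome: (Free, T1) with payoffs (10, 6).
Now find the simultaneous Nash equilibrium.
Country A's best replies: T0→High; T1→Free; T2→Free; T3→High.
Country B's best replies: Free→T1; Moderate→T3; High→T2.
The unique mutual best reply is (Free, T1), giving (10, 6).
Sequential outcome (Free, T1) coincides with the Nash profile (Free, T1).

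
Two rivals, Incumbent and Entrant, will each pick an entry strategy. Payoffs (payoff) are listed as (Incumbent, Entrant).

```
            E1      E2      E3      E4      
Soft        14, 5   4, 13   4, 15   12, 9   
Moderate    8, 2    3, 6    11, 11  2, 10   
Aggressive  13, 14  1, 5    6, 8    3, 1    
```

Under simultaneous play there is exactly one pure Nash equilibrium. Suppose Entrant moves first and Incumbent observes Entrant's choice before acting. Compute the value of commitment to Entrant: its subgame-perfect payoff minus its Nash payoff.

2

Incumbent best-responds to each possible Entrant move:
- E1 → Incumbent plays Soft (best of 14, 8, 13); Entrant gets 5.
- E2 → Incumbent plays Soft (best of 4, 3, 1); Entrant gets 13.
- E3 → Incumbent plays Moderate (best of 4, 11, 6); Entrant gets 11.
- E4 → Incumbent plays Soft (best of 12, 2, 3); Entrant gets 9.
Among 5, 13, 11, 9, the best is 13 at E2. Subgame-perfect outcome: (Soft, E2) with payoffs (4, 13).
Now find the simultaneous Nash equilibrium.
Incumbent's best replies: E1→Soft; E2→Soft; E3→Moderate; E4→Soft.
Entrant's best replies: Soft→E3; Moderate→E3; Aggressive→E1.
Only (Moderate, E3) has each player best-responding; Nash payoffs (11, 11).
Entrant's commitment gain: 13 − 11 = 2.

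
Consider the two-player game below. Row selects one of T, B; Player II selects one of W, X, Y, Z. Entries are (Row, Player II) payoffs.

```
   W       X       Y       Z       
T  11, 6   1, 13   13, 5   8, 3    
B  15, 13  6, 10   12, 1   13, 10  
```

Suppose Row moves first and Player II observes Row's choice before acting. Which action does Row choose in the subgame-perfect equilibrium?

B

Player II best-responds to each possible Row move:
- T → Player II plays X (best of 6, 13, 5, 3); Row gets 1.
- B → Player II plays W (best of 13, 10, 1, 10); Row gets 15.
Maximizing over 1, 15, Row chooses B. Subgame-perfect outcome: (B, W) with payoffs (15, 13).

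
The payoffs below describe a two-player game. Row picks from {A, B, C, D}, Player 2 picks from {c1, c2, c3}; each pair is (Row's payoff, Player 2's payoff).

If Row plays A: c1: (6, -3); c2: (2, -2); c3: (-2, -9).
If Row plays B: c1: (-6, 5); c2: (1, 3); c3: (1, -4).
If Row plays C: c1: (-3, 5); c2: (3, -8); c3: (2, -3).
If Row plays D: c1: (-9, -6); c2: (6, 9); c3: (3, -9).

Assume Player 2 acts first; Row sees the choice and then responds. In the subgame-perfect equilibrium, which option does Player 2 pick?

c2

Work backward from Row's decision.
- c1: Row compares 6, -6, -3, -9 and picks A; Player 2 would get -3.
- c2: Row compares 2, 1, 3, 6 and picks D; Player 2 would get 9.
- c3: Row compares -2, 1, 2, 3 and picks D; Player 2 would get -9.
Player 2's induced payoffs are -3, 9, -9, so Player 2 commits to c2. Subgame-perfect outcome: (D, c2) with payoffs (6, 9).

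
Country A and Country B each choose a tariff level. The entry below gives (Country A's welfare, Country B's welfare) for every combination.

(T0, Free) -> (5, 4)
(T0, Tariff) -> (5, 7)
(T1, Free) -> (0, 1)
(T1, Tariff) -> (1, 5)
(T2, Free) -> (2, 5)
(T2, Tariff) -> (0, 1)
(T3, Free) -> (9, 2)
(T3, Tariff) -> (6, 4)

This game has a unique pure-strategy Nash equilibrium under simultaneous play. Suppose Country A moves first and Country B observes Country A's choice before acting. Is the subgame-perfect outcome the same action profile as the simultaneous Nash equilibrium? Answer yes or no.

yes

Work backward from Country B's decision.
- T0: Country B compares 4, 7 and picks Tariff; Country A would get 5.
- T1: Country B compares 1, 5 and picks Tariff; Country A would get 1.
- T2: Country B compares 5, 1 and picks Free; Country A would get 2.
- T3: Country B compares 2, 4 and picks Tariff; Country A would get 6.
Among 5, 1, 2, 6, the best is 6 at T3. Subgame-perfect outcome: (T3, Tariff) with payoffs (6, 4).
For the simultaneous game, intersect best replies.
Country A's best replies: Free→T3; Tariff→T3.
Country B's best replies: T0→Tariff; T1→Tariff; T2→Free; T3→Tariff.
The unique mutual best reply is (T3, Tariff), giving (6, 4).
Sequential outcome (T3, Tariff) coincides with the Nash profile (T3, Tariff).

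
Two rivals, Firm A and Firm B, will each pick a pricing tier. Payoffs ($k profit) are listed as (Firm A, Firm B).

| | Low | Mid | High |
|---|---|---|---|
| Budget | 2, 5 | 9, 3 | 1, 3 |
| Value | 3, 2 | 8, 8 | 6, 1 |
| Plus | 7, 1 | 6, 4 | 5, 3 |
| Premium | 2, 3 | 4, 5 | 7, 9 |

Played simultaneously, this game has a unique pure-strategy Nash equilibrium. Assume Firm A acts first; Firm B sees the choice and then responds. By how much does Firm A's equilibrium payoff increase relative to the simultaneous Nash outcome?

1

Work backward from Firm B's decision.
- Budget → Firm B plays Low (best of 5, 3, 3); Firm A gets 2.
- Value → Firm B plays Mid (best of 2, 8, 1); Firm A gets 8.
- Plus → Firm B plays Mid (best of 1, 4, 3); Firm A gets 6.
- Premium → Firm B plays High (best of 3, 5, 9); Firm A gets 7.
Maximizing over 2, 8, 6, 7, Firm A chooses Value. Subgame-perfect outcome: (Value, Mid) with payoffs (8, 8).
Now find the simultaneous Nash equilibrium.
Firm A's best replies: Low→Plus; Mid→Budget; High→Premium.
Firm B's best replies: Budget→Low; Value→Mid; Plus→Mid; Premium→High.
The unique mutual best reply is (Premium, High), giving (7, 9).
Firm A's commitment gain: 8 − 7 = 1.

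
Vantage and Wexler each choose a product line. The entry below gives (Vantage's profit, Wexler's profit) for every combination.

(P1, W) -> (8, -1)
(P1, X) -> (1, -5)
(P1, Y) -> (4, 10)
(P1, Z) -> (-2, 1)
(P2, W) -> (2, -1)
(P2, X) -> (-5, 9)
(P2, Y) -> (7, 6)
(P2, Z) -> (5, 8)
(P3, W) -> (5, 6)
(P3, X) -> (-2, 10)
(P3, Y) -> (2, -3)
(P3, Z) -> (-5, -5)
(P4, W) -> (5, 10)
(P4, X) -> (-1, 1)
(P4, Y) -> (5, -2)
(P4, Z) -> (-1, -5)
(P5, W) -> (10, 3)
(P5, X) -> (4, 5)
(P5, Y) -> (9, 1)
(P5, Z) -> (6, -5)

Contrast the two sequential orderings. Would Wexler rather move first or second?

If Vantage leads: Wexler's best replies are P1→Y, P2→X, P3→X, P4→W, P5→X; Vantage's induced payoffs 4, -5, -2, 5, 4; outcome (P4, W), payoffs (5, 10).
If Wexler leads: Vantage's best replies are W→P5, X→P5, Y→P5, Z→P5; Wexler's induced payoffs 3, 5, 1, -5; outcome (P5, X), payoffs (4, 5).
Wexler gets 5 moving first and 10 moving second, so Wexler prefers to move second.

second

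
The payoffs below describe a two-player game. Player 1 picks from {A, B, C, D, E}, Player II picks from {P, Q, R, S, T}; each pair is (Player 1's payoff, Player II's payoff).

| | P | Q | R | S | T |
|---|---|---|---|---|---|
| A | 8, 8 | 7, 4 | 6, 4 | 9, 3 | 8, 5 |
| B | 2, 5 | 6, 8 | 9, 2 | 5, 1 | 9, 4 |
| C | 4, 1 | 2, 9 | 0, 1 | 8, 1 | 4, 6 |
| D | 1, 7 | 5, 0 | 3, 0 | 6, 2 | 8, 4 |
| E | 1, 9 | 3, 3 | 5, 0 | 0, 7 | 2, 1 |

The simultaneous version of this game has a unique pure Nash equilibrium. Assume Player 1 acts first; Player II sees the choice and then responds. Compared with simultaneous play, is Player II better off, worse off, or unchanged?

Solve by backward induction (Player 1 leads).
- A → Player II plays P (best of 8, 4, 4, 3, 5); Player 1 gets 8.
- B → Player II plays Q (best of 5, 8, 2, 1, 4); Player 1 gets 6.
- C → Player II plays Q (best of 1, 9, 1, 1, 6); Player 1 gets 2.
- D → Player II plays P (best of 7, 0, 0, 2, 4); Player 1 gets 1.
- E → Player II plays P (best of 9, 3, 0, 7, 1); Player 1 gets 1.
Maximizing over 8, 6, 2, 1, 1, Player 1 chooses A. Subgame-perfect outcome: (A, P) with payoffs (8, 8).
For the simultaneous game, intersect best replies.
Player 1's best replies: P→A; Q→A; R→B; S→A; T→B.
Player II's best replies: A→P; B→Q; C→Q; D→P; E→P.
Only (A, P) has each player best-responding; Nash payoffs (8, 8).
Player II earns 8 sequentially versus 8 at the Nash outcome: unchanged.

unchanged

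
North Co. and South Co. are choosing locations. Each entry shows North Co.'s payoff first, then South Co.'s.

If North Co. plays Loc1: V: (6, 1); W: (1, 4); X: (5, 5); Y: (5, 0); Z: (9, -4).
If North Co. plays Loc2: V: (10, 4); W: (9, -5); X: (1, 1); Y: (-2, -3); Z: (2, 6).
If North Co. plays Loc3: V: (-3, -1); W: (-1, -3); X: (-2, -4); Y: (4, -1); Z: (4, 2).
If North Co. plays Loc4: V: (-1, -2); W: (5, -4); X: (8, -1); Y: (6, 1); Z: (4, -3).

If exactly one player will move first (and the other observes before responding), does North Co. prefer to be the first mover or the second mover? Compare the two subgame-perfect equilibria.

If North Co. leads: South Co.'s best replies are Loc1→X, Loc2→Z, Loc3→Z, Loc4→Y; North Co.'s induced payoffs 5, 2, 4, 6; outcome (Loc4, Y), payoffs (6, 1).
If South Co. leads: North Co.'s best replies are V→Loc2, W→Loc2, X→Loc4, Y→Loc4, Z→Loc1; South Co.'s induced payoffs 4, -5, -1, 1, -4; outcome (Loc2, V), payoffs (10, 4).
North Co. gets 6 moving first and 10 moving second, so North Co. prefers to move second.

second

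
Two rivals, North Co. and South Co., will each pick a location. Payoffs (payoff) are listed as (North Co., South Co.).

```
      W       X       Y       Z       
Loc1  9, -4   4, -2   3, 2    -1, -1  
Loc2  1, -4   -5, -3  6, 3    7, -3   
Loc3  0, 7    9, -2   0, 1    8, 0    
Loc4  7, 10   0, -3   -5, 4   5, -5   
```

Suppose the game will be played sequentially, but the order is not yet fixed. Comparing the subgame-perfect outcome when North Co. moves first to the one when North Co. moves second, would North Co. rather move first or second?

If North Co. leads: South Co.'s best replies are Loc1→Y, Loc2→Y, Loc3→W, Loc4→W; North Co.'s induced payoffs 3, 6, 0, 7; outcome (Loc4, W), payoffs (7, 10).
If South Co. leads: North Co.'s best replies are W→Loc1, X→Loc3, Y→Loc2, Z→Loc3; South Co.'s induced payoffs -4, -2, 3, 0; outcome (Loc2, Y), payoffs (6, 3).
North Co. gets 7 moving first and 6 moving second, so North Co. prefers to move first.

first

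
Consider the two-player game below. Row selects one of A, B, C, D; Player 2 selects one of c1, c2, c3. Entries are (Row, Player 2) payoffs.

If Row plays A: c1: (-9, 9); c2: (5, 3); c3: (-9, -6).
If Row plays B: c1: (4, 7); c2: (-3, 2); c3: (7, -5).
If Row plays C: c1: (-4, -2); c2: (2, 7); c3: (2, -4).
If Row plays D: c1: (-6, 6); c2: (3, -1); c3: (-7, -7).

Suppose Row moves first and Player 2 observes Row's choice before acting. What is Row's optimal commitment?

Work backward from Player 2's decision.
- A: Player 2 compares 9, 3, -6 and picks c1; Row would get -9.
- B: Player 2 compares 7, 2, -5 and picks c1; Row would get 4.
- C: Player 2 compares -2, 7, -4 and picks c2; Row would get 2.
- D: Player 2 compares 6, -1, -7 and picks c1; Row would get -6.
Among -9, 4, 2, -6, the best is 4 at B. Subgame-perfect outcome: (B, c1) with payoffs (4, 7).

B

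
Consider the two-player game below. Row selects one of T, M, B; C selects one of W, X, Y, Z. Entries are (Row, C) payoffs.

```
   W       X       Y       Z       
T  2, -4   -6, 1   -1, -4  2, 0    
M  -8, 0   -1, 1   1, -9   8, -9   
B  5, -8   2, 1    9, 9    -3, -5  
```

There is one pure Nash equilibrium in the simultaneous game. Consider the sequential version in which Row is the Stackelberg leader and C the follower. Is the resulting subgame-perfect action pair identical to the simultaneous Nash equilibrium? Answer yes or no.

yes

C best-responds to each possible Row move:
- T → C plays X (best of -4, 1, -4, 0); Row gets -6.
- M → C plays X (best of 0, 1, -9, -9); Row gets -1.
- B → C plays Y (best of -8, 1, 9, -5); Row gets 9.
Maximizing over -6, -1, 9, Row chooses B. Subgame-perfect outcome: (B, Y) with payoffs (9, 9).
Under simultaneous play:
Row's best replies: W→B; X→B; Y→B; Z→M.
C's best replies: T→X; M→X; B→Y.
Only (B, Y) has each player best-responding; Nash payoffs (9, 9).
Sequential outcome (B, Y) coincides with the Nash profile (B, Y).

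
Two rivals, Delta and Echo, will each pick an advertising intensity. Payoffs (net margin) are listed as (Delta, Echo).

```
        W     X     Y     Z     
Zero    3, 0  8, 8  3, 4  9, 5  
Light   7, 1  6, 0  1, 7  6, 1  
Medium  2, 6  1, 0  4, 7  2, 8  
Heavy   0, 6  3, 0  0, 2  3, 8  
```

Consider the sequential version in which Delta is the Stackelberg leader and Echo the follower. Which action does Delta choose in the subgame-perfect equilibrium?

Zero

Backward induction with Delta moving first.
- Zero: Echo compares 0, 8, 4, 5 and picks X; Delta would get 8.
- Light: Echo compares 1, 0, 7, 1 and picks Y; Delta would get 1.
- Medium: Echo compares 6, 0, 7, 8 and picks Z; Delta would get 2.
- Heavy: Echo compares 6, 0, 2, 8 and picks Z; Delta would get 3.
Delta's induced payoffs are 8, 1, 2, 3, so Delta commits to Zero. Subgame-perfect outcome: (Zero, X) with payoffs (8, 8).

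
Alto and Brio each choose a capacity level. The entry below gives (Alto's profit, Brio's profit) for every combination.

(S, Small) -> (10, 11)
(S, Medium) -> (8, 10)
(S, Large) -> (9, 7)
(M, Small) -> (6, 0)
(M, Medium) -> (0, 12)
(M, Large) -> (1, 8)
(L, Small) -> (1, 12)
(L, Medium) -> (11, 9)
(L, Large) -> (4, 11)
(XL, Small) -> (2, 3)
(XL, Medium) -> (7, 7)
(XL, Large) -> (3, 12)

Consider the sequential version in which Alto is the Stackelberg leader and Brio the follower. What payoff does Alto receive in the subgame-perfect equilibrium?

10

Solve by backward induction (Alto leads).
- S → Brio plays Small (best of 11, 10, 7); Alto gets 10.
- M → Brio plays Medium (best of 0, 12, 8); Alto gets 0.
- L → Brio plays Small (best of 12, 9, 11); Alto gets 1.
- XL → Brio plays Large (best of 3, 7, 12); Alto gets 3.
Among 10, 0, 1, 3, the best is 10 at S. Subgame-perfect outcome: (S, Small) with payoffs (10, 11).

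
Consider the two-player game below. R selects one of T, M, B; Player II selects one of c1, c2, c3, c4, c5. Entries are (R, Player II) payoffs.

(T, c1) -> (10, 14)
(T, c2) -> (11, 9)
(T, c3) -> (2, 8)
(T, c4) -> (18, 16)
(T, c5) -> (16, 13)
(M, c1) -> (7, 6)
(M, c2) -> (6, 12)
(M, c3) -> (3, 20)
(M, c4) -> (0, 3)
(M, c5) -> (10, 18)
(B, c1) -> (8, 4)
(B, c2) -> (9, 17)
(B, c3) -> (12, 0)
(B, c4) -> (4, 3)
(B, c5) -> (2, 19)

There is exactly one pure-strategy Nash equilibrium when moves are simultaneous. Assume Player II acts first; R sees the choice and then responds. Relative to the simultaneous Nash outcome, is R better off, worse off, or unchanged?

R best-responds to each possible Player II move:
- c1 → R plays T (best of 10, 7, 8); Player II gets 14.
- c2 → R plays T (best of 11, 6, 9); Player II gets 9.
- c3 → R plays B (best of 2, 3, 12); Player II gets 0.
- c4 → R plays T (best of 18, 0, 4); Player II gets 16.
- c5 → R plays T (best of 16, 10, 2); Player II gets 13.
Player II's induced payoffs are 14, 9, 0, 16, 13, so Player II commits to c4. Subgame-perfect outcome: (T, c4) with payoffs (18, 16).
For the simultaneous game, intersect best replies.
R's best replies: c1→T; c2→T; c3→B; c4→T; c5→T.
Player II's best replies: T→c4; M→c3; B→c5.
Only (T, c4) has each player best-responding; Nash payoffs (18, 16).
R earns 18 sequentially versus 18 at the Nash outcome: unchanged.

unchanged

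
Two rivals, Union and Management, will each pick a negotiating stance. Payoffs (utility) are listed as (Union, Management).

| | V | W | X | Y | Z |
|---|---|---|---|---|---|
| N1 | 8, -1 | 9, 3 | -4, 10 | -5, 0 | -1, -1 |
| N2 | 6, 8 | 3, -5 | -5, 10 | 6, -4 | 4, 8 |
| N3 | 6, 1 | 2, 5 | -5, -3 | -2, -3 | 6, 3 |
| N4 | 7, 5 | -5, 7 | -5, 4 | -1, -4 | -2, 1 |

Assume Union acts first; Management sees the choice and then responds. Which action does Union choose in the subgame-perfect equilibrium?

N3

Backward induction with Union moving first.
- N1 → Management plays X (best of -1, 3, 10, 0, -1); Union gets -4.
- N2 → Management plays X (best of 8, -5, 10, -4, 8); Union gets -5.
- N3 → Management plays W (best of 1, 5, -3, -3, 3); Union gets 2.
- N4 → Management plays W (best of 5, 7, 4, -4, 1); Union gets -5.
Union's induced payoffs are -4, -5, 2, -5, so Union commits to N3. Subgame-perfect outcome: (N3, W) with payoffs (2, 5).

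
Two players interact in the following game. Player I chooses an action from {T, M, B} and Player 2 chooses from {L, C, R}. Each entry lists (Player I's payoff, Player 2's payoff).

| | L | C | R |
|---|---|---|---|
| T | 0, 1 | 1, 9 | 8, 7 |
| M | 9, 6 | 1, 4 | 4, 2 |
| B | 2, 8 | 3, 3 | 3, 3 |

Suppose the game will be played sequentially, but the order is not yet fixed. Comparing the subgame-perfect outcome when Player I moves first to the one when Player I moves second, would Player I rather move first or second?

If Player I leads: Player 2's best replies are T→C, M→L, B→L; Player I's induced payoffs 1, 9, 2; outcome (M, L), payoffs (9, 6).
If Player 2 leads: Player I's best replies are L→M, C→B, R→T; Player 2's induced payoffs 6, 3, 7; outcome (T, R), payoffs (8, 7).
Player I gets 9 moving first and 8 moving second, so Player I prefers to move first.

first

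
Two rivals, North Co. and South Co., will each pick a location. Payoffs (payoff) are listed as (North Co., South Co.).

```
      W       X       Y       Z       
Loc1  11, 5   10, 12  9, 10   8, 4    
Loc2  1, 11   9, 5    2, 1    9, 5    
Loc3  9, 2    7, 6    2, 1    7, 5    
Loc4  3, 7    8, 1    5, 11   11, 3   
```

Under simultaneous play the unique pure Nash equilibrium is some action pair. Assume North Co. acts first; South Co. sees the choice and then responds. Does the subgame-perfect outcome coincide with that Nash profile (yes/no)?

yes

Solve by backward induction (North Co. leads).
- Loc1: BR = X, leader payoff 10.
- Loc2: BR = W, leader payoff 1.
- Loc3: BR = X, leader payoff 7.
- Loc4: BR = Y, leader payoff 5.
North Co.'s induced payoffs are 10, 1, 7, 5, so North Co. commits to Loc1. Subgame-perfect outcome: (Loc1, X) with payoffs (10, 12).
Now find the simultaneous Nash equilibrium.
North Co.'s best replies: W→Loc1; X→Loc1; Y→Loc1; Z→Loc4.
South Co.'s best replies: Loc1→X; Loc2→W; Loc3→X; Loc4→Y.
Only (Loc1, X) has each player best-responding; Nash payoffs (10, 12).
Sequential outcome (Loc1, X) coincides with the Nash profile (Loc1, X).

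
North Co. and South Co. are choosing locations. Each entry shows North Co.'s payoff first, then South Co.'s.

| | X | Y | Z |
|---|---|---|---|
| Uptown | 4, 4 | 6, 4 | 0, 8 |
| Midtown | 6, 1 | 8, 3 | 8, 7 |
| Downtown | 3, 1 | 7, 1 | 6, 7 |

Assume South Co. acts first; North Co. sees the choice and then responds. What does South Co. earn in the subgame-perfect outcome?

Work backward from North Co.'s decision.
- X: North Co. compares 4, 6, 3 and picks Midtown; South Co. would get 1.
- Y: North Co. compares 6, 8, 7 and picks Midtown; South Co. would get 3.
- Z: North Co. compares 0, 8, 6 and picks Midtown; South Co. would get 7.
Maximizing over 1, 3, 7, South Co. chooses Z. Subgame-perfect outcome: (Midtown, Z) with payoffs (8, 7).

7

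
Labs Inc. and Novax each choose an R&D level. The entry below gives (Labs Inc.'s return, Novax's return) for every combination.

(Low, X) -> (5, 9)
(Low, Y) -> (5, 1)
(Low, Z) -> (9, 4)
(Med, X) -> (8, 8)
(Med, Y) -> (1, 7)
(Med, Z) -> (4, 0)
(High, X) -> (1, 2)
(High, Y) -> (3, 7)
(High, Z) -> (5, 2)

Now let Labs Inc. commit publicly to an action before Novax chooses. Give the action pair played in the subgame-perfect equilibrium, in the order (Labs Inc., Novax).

Novax best-responds to each possible Labs Inc. move:
- Low: Novax compares 9, 1, 4 and picks X; Labs Inc. would get 5.
- Med: Novax compares 8, 7, 0 and picks X; Labs Inc. would get 8.
- High: Novax compares 2, 7, 2 and picks Y; Labs Inc. would get 3.
Labs Inc.'s induced payoffs are 5, 8, 3, so Labs Inc. commits to Med. Subgame-perfect outcome: (Med, X) with payoffs (8, 8).

(Med, X)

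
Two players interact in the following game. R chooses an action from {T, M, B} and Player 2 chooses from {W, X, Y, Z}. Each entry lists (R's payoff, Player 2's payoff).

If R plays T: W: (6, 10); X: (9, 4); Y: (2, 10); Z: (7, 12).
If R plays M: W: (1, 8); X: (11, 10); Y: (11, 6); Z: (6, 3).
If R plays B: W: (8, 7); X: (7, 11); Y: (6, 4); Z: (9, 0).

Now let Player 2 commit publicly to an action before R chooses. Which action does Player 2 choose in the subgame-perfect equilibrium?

X

Work backward from R's decision.
- W: BR = B, leader payoff 7.
- X: BR = M, leader payoff 10.
- Y: BR = M, leader payoff 6.
- Z: BR = B, leader payoff 0.
Player 2's induced payoffs are 7, 10, 6, 0, so Player 2 commits to X. Subgame-perfect outcome: (M, X) with payoffs (11, 10).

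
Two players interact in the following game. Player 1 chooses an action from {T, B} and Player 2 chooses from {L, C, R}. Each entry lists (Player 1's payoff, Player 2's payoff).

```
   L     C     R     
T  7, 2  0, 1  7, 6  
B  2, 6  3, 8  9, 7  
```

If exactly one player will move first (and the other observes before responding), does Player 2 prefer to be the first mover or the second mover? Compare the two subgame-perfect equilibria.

first

If Player 1 leads: Player 2's best replies are T→R, B→C; Player 1's induced payoffs 7, 3; outcome (T, R), payoffs (7, 6).
If Player 2 leads: Player 1's best replies are L→T, C→B, R→B; Player 2's induced payoffs 2, 8, 7; outcome (B, C), payoffs (3, 8).
Player 2 gets 8 moving first and 6 moving second, so Player 2 prefers to move first.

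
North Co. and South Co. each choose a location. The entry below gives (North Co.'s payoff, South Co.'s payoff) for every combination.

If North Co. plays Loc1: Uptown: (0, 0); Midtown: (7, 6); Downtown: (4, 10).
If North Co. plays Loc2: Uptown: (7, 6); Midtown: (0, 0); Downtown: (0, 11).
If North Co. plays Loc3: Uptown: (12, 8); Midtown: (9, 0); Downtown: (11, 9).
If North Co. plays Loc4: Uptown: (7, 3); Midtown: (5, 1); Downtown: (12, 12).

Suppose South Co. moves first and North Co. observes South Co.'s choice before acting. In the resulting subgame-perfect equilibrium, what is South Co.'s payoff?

Work backward from North Co.'s decision.
- Uptown: North Co. compares 0, 7, 12, 7 and picks Loc3; South Co. would get 8.
- Midtown: North Co. compares 7, 0, 9, 5 and picks Loc3; South Co. would get 0.
- Downtown: North Co. compares 4, 0, 11, 12 and picks Loc4; South Co. would get 12.
South Co.'s induced payoffs are 8, 0, 12, so South Co. commits to Downtown. Subgame-perfect outcome: (Loc4, Downtown) with payoffs (12, 12).

12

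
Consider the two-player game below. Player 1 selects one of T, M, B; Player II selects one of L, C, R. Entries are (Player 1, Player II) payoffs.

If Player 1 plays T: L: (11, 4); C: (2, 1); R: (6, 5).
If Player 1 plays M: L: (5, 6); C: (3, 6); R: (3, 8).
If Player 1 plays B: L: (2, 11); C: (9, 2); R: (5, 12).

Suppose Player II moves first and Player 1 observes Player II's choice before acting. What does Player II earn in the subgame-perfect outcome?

5

Player 1 best-responds to each possible Player II move:
- L: BR = T, leader payoff 4.
- C: BR = B, leader payoff 2.
- R: BR = T, leader payoff 5.
Player II's induced payoffs are 4, 2, 5, so Player II commits to R. Subgame-perfect outcome: (T, R) with payoffs (6, 5).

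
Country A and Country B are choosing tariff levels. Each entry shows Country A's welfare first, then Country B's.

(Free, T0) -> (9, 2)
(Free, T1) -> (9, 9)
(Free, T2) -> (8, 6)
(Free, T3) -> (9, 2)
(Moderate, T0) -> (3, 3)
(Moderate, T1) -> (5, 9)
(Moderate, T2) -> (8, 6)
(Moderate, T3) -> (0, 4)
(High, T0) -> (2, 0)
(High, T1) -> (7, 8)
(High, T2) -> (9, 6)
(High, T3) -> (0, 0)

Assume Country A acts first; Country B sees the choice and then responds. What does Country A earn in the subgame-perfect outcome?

Solve by backward induction (Country A leads).
- Free: BR = T1, leader payoff 9.
- Moderate: BR = T1, leader payoff 5.
- High: BR = T1, leader payoff 7.
Country A's induced payoffs are 9, 5, 7, so Country A commits to Free. Subgame-perfect outcome: (Free, T1) with payoffs (9, 9).

9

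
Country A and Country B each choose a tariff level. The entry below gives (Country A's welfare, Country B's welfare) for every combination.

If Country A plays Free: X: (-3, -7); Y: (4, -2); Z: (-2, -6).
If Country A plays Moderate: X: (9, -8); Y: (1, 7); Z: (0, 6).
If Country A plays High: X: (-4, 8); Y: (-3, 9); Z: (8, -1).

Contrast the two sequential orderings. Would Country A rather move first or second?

If Country A leads: Country B's best replies are Free→Y, Moderate→Y, High→Y; Country A's induced payoffs 4, 1, -3; outcome (Free, Y), payoffs (4, -2).
If Country B leads: Country A's best replies are X→Moderate, Y→Free, Z→High; Country B's induced payoffs -8, -2, -1; outcome (High, Z), payoffs (8, -1).
Country A gets 4 moving first and 8 moving second, so Country A prefers to move second.

second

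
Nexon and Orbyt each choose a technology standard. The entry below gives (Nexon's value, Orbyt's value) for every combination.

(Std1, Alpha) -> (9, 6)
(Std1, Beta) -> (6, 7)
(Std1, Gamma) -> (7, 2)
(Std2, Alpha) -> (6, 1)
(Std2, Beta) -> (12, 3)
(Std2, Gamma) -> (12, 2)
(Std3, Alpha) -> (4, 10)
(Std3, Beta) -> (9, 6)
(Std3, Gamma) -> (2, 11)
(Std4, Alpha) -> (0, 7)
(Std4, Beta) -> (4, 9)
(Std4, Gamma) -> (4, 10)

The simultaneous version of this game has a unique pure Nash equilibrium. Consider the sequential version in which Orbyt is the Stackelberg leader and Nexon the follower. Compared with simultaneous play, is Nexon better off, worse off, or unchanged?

Backward induction with Orbyt moving first.
- Alpha: Nexon compares 9, 6, 4, 0 and picks Std1; Orbyt would get 6.
- Beta: Nexon compares 6, 12, 9, 4 and picks Std2; Orbyt would get 3.
- Gamma: Nexon compares 7, 12, 2, 4 and picks Std2; Orbyt would get 2.
Among 6, 3, 2, the best is 6 at Alpha. Subgame-perfect outcome: (Std1, Alpha) with payoffs (9, 6).
Under simultaneous play:
Nexon's best replies: Alpha→Std1; Beta→Std2; Gamma→Std2.
Orbyt's best replies: Std1→Beta; Std2→Beta; Std3→Gamma; Std4→Gamma.
The unique mutual best reply is (Std2, Beta), giving (12, 3).
Nexon earns 9 sequentially versus 12 at the Nash outcome: worse off.

worse off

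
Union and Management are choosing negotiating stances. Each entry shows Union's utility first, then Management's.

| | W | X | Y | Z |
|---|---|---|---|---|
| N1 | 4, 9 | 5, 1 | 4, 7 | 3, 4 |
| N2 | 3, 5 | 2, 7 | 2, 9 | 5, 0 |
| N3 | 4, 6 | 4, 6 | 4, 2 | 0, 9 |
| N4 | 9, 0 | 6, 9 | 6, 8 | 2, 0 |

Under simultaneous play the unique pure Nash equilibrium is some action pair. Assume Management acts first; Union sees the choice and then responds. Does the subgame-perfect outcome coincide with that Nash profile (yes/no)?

Solve by backward induction (Management leads).
- W → Union plays N4 (best of 4, 3, 4, 9); Management gets 0.
- X → Union plays N4 (best of 5, 2, 4, 6); Management gets 9.
- Y → Union plays N4 (best of 4, 2, 4, 6); Management gets 8.
- Z → Union plays N2 (best of 3, 5, 0, 2); Management gets 0.
Maximizing over 0, 9, 8, 0, Management chooses X. Subgame-perfect outcome: (N4, X) with payoffs (6, 9).
For the simultaneous game, intersect best replies.
Union's best replies: W→N4; X→N4; Y→N4; Z→N2.
Management's best replies: N1→W; N2→Y; N3→Z; N4→X.
Only (N4, X) has each player best-responding; Nash payoffs (6, 9).
Sequential outcome (N4, X) coincides with the Nash profile (N4, X).

yes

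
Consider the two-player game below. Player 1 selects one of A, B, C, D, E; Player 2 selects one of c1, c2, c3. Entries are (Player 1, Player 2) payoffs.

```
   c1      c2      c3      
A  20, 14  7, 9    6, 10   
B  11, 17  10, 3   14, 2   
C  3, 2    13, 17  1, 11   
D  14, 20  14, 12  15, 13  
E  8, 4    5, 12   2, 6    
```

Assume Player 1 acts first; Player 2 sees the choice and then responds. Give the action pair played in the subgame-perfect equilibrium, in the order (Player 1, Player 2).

(A, c1)

Solve by backward induction (Player 1 leads).
- A: BR = c1, leader payoff 20.
- B: BR = c1, leader payoff 11.
- C: BR = c2, leader payoff 13.
- D: BR = c1, leader payoff 14.
- E: BR = c2, leader payoff 5.
Among 20, 11, 13, 14, 5, the best is 20 at A. Subgame-perfect outcome: (A, c1) with payoffs (20, 14).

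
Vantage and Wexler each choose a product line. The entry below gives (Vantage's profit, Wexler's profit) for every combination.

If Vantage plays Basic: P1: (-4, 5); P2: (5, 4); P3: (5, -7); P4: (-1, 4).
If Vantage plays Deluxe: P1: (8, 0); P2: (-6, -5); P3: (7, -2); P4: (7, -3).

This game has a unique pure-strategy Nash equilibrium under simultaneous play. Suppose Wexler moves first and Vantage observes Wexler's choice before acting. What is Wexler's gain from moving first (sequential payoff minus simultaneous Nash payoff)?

4

Solve by backward induction (Wexler leads).
- P1: BR = Deluxe, leader payoff 0.
- P2: BR = Basic, leader payoff 4.
- P3: BR = Deluxe, leader payoff -2.
- P4: BR = Deluxe, leader payoff -3.
Among 0, 4, -2, -3, the best is 4 at P2. Subgame-perfect outcome: (Basic, P2) with payoffs (5, 4).
Now find the simultaneous Nash equilibrium.
Vantage's best replies: P1→Deluxe; P2→Basic; P3→Deluxe; P4→Deluxe.
Wexler's best replies: Basic→P1; Deluxe→P1.
Only (Deluxe, P1) has each player best-responding; Nash payoffs (8, 0).
Wexler's commitment gain: 4 − 0 = 4.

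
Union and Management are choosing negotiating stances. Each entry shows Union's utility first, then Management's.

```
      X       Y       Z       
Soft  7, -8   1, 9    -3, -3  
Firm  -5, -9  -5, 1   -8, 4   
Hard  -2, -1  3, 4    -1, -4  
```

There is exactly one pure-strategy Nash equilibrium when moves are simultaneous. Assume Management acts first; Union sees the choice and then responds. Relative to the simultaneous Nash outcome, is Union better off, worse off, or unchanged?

Work backward from Union's decision.
- X → Union plays Soft (best of 7, -5, -2); Management gets -8.
- Y → Union plays Hard (best of 1, -5, 3); Management gets 4.
- Z → Union plays Hard (best of -3, -8, -1); Management gets -4.
Management's induced payoffs are -8, 4, -4, so Management commits to Y. Subgame-perfect outcome: (Hard, Y) with payoffs (3, 4).
For the simultaneous game, intersect best replies.
Union's best replies: X→Soft; Y→Hard; Z→Hard.
Management's best replies: Soft→Y; Firm→Z; Hard→Y.
Only (Hard, Y) has each player best-responding; Nash payoffs (3, 4).
Union earns 3 sequentially versus 3 at the Nash outcome: unchanged.

unchanged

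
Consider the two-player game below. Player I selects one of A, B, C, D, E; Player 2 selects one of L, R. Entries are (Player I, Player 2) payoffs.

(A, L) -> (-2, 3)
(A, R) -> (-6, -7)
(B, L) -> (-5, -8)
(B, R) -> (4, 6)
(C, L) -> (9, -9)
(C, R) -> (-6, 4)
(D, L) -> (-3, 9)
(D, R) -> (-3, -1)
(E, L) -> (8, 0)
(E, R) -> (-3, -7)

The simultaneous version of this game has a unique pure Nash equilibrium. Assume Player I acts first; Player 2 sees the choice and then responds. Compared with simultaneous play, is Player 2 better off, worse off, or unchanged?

worse off

Backward induction with Player I moving first.
- A → Player 2 plays L (best of 3, -7); Player I gets -2.
- B → Player 2 plays R (best of -8, 6); Player I gets 4.
- C → Player 2 plays R (best of -9, 4); Player I gets -6.
- D → Player 2 plays L (best of 9, -1); Player I gets -3.
- E → Player 2 plays L (best of 0, -7); Player I gets 8.
Player I's induced payoffs are -2, 4, -6, -3, 8, so Player I commits to E. Subgame-perfect outcome: (E, L) with payoffs (8, 0).
Now find the simultaneous Nash equilibrium.
Player I's best replies: L→C; R→B.
Player 2's best replies: A→L; B→R; C→R; D→L; E→L.
Only (B, R) has each player best-responding; Nash payoffs (4, 6).
Player 2 earns 0 sequentially versus 6 at the Nash outcome: worse off.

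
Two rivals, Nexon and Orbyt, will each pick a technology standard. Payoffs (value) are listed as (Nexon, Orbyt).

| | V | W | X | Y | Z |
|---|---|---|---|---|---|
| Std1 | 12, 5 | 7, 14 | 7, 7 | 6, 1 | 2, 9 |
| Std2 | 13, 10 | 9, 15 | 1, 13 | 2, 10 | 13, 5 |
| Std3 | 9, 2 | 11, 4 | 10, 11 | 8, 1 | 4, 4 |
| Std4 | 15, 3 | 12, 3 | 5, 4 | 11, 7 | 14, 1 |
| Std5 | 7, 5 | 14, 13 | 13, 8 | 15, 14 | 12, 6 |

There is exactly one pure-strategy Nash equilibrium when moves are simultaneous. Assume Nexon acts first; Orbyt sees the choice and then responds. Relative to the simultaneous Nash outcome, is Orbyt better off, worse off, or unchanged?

Solve by backward induction (Nexon leads).
- Std1: Orbyt compares 5, 14, 7, 1, 9 and picks W; Nexon would get 7.
- Std2: Orbyt compares 10, 15, 13, 10, 5 and picks W; Nexon would get 9.
- Std3: Orbyt compares 2, 4, 11, 1, 4 and picks X; Nexon would get 10.
- Std4: Orbyt compares 3, 3, 4, 7, 1 and picks Y; Nexon would get 11.
- Std5: Orbyt compares 5, 13, 8, 14, 6 and picks Y; Nexon would get 15.
Nexon's induced payoffs are 7, 9, 10, 11, 15, so Nexon commits to Std5. Subgame-perfect outcome: (Std5, Y) with payoffs (15, 14).
For the simultaneous game, intersect best replies.
Nexon's best replies: V→Std4; W→Std5; X→Std5; Y→Std5; Z→Std4.
Orbyt's best replies: Std1→W; Std2→W; Std3→X; Std4→Y; Std5→Y.
Only (Std5, Y) has each player best-responding; Nash payoffs (15, 14).
Orbyt earns 14 sequentially versus 14 at the Nash outcome: unchanged.

unchanged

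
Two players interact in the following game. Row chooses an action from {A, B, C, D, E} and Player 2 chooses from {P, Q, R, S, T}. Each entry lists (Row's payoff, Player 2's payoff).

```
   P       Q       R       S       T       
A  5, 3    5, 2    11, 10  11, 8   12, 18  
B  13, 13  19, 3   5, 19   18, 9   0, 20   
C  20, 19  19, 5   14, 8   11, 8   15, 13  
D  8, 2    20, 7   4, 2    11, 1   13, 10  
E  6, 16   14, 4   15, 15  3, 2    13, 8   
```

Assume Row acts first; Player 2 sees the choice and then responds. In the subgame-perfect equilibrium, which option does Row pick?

Player 2 best-responds to each possible Row move:
- A: Player 2 compares 3, 2, 10, 8, 18 and picks T; Row would get 12.
- B: Player 2 compares 13, 3, 19, 9, 20 and picks T; Row would get 0.
- C: Player 2 compares 19, 5, 8, 8, 13 and picks P; Row would get 20.
- D: Player 2 compares 2, 7, 2, 1, 10 and picks T; Row would get 13.
- E: Player 2 compares 16, 4, 15, 2, 8 and picks P; Row would get 6.
Row's induced payoffs are 12, 0, 20, 13, 6, so Row commits to C. Subgame-perfect outcome: (C, P) with payoffs (20, 19).

C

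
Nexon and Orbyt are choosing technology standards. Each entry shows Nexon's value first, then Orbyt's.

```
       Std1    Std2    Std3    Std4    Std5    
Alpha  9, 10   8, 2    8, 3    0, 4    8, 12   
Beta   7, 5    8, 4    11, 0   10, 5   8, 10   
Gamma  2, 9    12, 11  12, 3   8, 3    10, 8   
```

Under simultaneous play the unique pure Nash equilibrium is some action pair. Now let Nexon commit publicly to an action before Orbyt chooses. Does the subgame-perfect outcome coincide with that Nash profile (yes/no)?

Backward induction with Nexon moving first.
- Alpha: BR = Std5, leader payoff 8.
- Beta: BR = Std5, leader payoff 8.
- Gamma: BR = Std2, leader payoff 12.
Maximizing over 8, 8, 12, Nexon chooses Gamma. Subgame-perfect outcome: (Gamma, Std2) with payoffs (12, 11).
Under simultaneous play:
Nexon's best replies: Std1→Alpha; Std2→Gamma; Std3→Gamma; Std4→Beta; Std5→Gamma.
Orbyt's best replies: Alpha→Std5; Beta→Std5; Gamma→Std2.
Only (Gamma, Std2) has each player best-responding; Nash payoffs (12, 11).
Sequential outcome (Gamma, Std2) coincides with the Nash profile (Gamma, Std2).

yes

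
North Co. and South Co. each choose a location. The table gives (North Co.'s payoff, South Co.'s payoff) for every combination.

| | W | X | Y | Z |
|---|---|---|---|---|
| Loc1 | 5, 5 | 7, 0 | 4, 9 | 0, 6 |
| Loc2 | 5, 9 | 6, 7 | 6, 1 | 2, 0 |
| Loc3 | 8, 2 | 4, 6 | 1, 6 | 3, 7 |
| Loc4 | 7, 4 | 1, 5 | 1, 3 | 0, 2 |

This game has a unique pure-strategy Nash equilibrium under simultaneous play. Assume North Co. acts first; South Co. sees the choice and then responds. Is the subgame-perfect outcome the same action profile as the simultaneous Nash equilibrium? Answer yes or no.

Work backward from South Co.'s decision.
- Loc1 → South Co. plays Y (best of 5, 0, 9, 6); North Co. gets 4.
- Loc2 → South Co. plays W (best of 9, 7, 1, 0); North Co. gets 5.
- Loc3 → South Co. plays Z (best of 2, 6, 6, 7); North Co. gets 3.
- Loc4 → South Co. plays X (best of 4, 5, 3, 2); North Co. gets 1.
North Co.'s induced payoffs are 4, 5, 3, 1, so North Co. commits to Loc2. Subgame-perfect outcome: (Loc2, W) with payoffs (5, 9).
For the simultaneous game, intersect best replies.
North Co.'s best replies: W→Loc3; X→Loc1; Y→Loc2; Z→Loc3.
South Co.'s best replies: Loc1→Y; Loc2→W; Loc3→Z; Loc4→X.
Only (Loc3, Z) has each player best-responding; Nash payoffs (3, 7).
Sequential outcome (Loc2, W) differs from the Nash profile (Loc3, Z).

no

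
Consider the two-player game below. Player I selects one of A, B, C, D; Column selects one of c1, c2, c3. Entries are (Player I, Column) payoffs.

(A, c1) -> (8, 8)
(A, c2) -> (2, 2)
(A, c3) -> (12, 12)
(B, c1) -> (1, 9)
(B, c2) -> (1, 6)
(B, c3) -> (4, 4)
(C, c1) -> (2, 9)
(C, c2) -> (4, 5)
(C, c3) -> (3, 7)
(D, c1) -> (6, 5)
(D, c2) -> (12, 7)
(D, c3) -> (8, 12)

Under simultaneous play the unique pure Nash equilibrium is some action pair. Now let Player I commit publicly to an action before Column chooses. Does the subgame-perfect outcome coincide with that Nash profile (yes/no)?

Column best-responds to each possible Player I move:
- A: Column compares 8, 2, 12 and picks c3; Player I would get 12.
- B: Column compares 9, 6, 4 and picks c1; Player I would get 1.
- C: Column compares 9, 5, 7 and picks c1; Player I would get 2.
- D: Column compares 5, 7, 12 and picks c3; Player I would get 8.
Player I's induced payoffs are 12, 1, 2, 8, so Player I commits to A. Subgame-perfect outcome: (A, c3) with payoffs (12, 12).
Now find the simultaneous Nash equilibrium.
Player I's best replies: c1→A; c2→D; c3→A.
Column's best replies: A→c3; B→c1; C→c1; D→c3.
The unique mutual best reply is (A, c3), giving (12, 12).
Sequential outcome (A, c3) coincides with the Nash profile (A, c3).

yes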